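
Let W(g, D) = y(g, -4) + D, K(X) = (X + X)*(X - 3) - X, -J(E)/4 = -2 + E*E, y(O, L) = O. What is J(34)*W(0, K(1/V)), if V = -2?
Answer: -18464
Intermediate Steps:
J(E) = 8 - 4*E² (J(E) = -4*(-2 + E*E) = -4*(-2 + E²) = 8 - 4*E²)
K(X) = -X + 2*X*(-3 + X) (K(X) = (2*X)*(-3 + X) - X = 2*X*(-3 + X) - X = -X + 2*X*(-3 + X))
W(g, D) = D + g (W(g, D) = g + D = D + g)
J(34)*W(0, K(1/V)) = (8 - 4*34²)*((-7 + 2/(-2))/(-2) + 0) = (8 - 4*1156)*(-(-7 + 2*(-½))/2 + 0) = (8 - 4624)*(-(-7 - 1)/2 + 0) = -4616*(-½*(-8) + 0) = -4616*(4 + 0) = -4616*4 = -18464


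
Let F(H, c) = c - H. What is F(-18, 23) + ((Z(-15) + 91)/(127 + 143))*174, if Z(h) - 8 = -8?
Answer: 4484/45 ≈ 99.644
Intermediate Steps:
Z(h) = 0 (Z(h) = 8 - 8 = 0)
F(-18, 23) + ((Z(-15) + 91)/(127 + 143))*174 = (23 - 1*(-18)) + ((0 + 91)/(127 + 143))*174 = (23 + 18) + (91/270)*174 = 41 + (91*(1/270))*174 = 41 + (91/270)*174 = 41 + 2639/45 = 4484/45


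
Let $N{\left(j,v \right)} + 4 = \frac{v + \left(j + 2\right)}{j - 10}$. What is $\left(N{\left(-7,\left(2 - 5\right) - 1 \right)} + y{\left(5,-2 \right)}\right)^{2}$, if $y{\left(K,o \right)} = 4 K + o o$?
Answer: $\frac{121801}{289} \approx 421.46$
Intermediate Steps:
$y{\left(K,o \right)} = o^{2} + 4 K$ ($y{\left(K,o \right)} = 4 K + o^{2} = o^{2} + 4 K$)
$N{\left(j,v \right)} = -4 + \frac{2 + j + v}{-10 + j}$ ($N{\left(j,v \right)} = -4 + \frac{v + \left(j + 2\right)}{j - 10} = -4 + \frac{v + \left(2 + j\right)}{-10 + j} = -4 + \frac{2 + j + v}{-10 + j}$)
$\left(N{\left(-7,\left(2 - 5\right) - 1 \right)} + y{\left(5,-2 \right)}\right)^{2} = \left(\frac{42 + \left(\left(2 - 5\right) - 1\right) - -21}{-10 - 7} + \left(\left(-2\right)^{2} + 4 \cdot 5\right)\right)^{2} = \left(\frac{42 - 4 + 21}{-17} + \left(4 + 20\right)\right)^{2} = \left(- \frac{42 - 4 + 21}{17} + 24\right)^{2} = \left(\left(- \frac{1}{17}\right) 59 + 24\right)^{2} = \left(- \frac{59}{17} + 24\right)^{2} = \left(\frac{349}{17}\right)^{2} = \frac{121801}{289}$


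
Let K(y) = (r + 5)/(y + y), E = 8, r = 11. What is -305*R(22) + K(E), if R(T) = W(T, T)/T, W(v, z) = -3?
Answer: 937/22 ≈ 42.591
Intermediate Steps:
K(y) = 8/y (K(y) = (11 + 5)/(y + y) = 16/((2*y)) = 16*(1/(2*y)) = 8/y)
R(T) = -3/T
-305*R(22) + K(E) = -(-915)/22 + 8/8 = -(-915)/22 + 8*(1/8) = -305*(-3/22) + 1 = 915/22 + 1 = 937/22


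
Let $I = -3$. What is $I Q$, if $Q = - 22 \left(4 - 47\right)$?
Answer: $-2838$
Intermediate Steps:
$Q = 946$ ($Q = \left(-22\right) \left(-43\right) = 946$)
$I Q = \left(-3\right) 946 = -2838$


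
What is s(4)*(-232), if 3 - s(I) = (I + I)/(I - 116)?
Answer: -4988/7 ≈ -712.57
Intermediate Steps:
s(I) = 3 - 2*I/(-116 + I) (s(I) = 3 - (I + I)/(I - 116) = 3 - 2*I/(-116 + I))
s(4)*(-232) = ((-348 + 4)/(-116 + 4))*(-232) = (-344/(-112))*(-232) = -1/112*(-344)*(-232) = (43/14)*(-232) = -4988/7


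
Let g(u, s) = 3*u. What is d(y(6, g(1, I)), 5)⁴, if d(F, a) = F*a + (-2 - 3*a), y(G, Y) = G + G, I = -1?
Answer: 3418801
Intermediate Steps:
y(G, Y) = 2*G
d(F, a) = -2 - 3*a + F*a
d(y(6, g(1, I)), 5)⁴ = (-2 - 3*5 + (2*6)*5)⁴ = (-2 - 15 + 12*5)⁴ = (-2 - 15 + 60)⁴ = 43⁴ = 3418801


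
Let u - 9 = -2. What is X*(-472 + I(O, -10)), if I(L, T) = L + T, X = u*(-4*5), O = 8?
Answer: 66360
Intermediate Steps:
u = 7 (u = 9 - 2 = 7)
X = -140 (X = 7*(-4*5) = 7*(-20) = -140)
X*(-472 + I(O, -10)) = -140*(-472 + (8 - 10)) = -140*(-472 - 2) = -140*(-474) = 66360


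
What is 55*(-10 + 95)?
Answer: 4675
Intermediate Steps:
55*(-10 + 95) = 55*85 = 4675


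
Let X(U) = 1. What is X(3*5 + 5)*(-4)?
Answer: -4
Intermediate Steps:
X(3*5 + 5)*(-4) = 1*(-4) = -4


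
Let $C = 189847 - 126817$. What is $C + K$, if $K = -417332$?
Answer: $-354302$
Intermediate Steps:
$C = 63030$
$C + K = 63030 - 417332 = -354302$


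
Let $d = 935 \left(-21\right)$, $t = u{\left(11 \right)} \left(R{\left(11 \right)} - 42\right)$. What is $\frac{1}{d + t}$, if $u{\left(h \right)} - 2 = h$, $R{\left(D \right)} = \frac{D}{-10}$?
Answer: $- \frac{10}{201953} \approx -4.9516 \cdot 10^{-5}$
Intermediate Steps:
$R{\left(D \right)} = - \frac{D}{10}$ ($R{\left(D \right)} = D \left(- \frac{1}{10}\right) = - \frac{D}{10}$)
$u{\left(h \right)} = 2 + h$
$t = - \frac{5603}{10}$ ($t = \left(2 + 11\right) \left(\left(- \frac{1}{10}\right) 11 - 42\right) = 13 \left(- \frac{11}{10} - 42\right) = 13 \left(- \frac{431}{10}\right) = - \frac{5603}{10} \approx -560.3$)
$d = -19635$
$\frac{1}{d + t} = \frac{1}{-19635 - \frac{5603}{10}} = \frac{1}{- \frac{201953}{10}} = - \frac{10}{201953}$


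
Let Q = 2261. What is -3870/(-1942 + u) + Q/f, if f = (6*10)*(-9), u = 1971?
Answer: -2155369/15660 ≈ -137.64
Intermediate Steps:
f = -540 (f = 60*(-9) = -540)
-3870/(-1942 + u) + Q/f = -3870/(-1942 + 1971) + 2261/(-540) = -3870/29 + 2261*(-1/540) = -3870*1/29 - 2261/540 = -3870/29 - 2261/540 = -2155369/15660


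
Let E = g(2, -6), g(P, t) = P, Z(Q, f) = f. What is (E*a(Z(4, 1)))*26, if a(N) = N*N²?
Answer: 52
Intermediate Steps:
E = 2
a(N) = N³
(E*a(Z(4, 1)))*26 = (2*1³)*26 = (2*1)*26 = 2*26 = 52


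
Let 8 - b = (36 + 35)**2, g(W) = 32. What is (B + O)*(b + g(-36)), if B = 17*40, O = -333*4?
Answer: 3260652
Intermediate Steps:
O = -1332
B = 680
b = -5033 (b = 8 - (36 + 35)**2 = 8 - 1*71**2 = 8 - 1*5041 = 8 - 5041 = -5033)
(B + O)*(b + g(-36)) = (680 - 1332)*(-5033 + 32) = -652*(-5001) = 3260652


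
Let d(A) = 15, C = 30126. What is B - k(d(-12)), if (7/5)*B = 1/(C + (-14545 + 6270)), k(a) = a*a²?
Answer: -516229870/152957 ≈ -3375.0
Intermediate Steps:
k(a) = a³
B = 5/152957 (B = 5/(7*(30126 + (-14545 + 6270))) = 5/(7*(30126 - 8275)) = (5/7)/21851 = (5/7)*(1/21851) = 5/152957 ≈ 3.2689e-5)
B - k(d(-12)) = 5/152957 - 1*15³ = 5/152957 - 1*3375 = 5/152957 - 3375 = -516229870/152957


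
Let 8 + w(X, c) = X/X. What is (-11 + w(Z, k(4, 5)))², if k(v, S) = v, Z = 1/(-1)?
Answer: 324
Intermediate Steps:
Z = -1
w(X, c) = -7 (w(X, c) = -8 + X/X = -8 + 1 = -7)
(-11 + w(Z, k(4, 5)))² = (-11 - 7)² = (-18)² = 324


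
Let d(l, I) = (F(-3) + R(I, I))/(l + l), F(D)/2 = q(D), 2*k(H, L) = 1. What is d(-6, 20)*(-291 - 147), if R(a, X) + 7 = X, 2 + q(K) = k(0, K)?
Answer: 365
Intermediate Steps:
k(H, L) = 1/2 (k(H, L) = (1/2)*1 = 1/2)
q(K) = -3/2 (q(K) = -2 + 1/2 = -3/2)
R(a, X) = -7 + X
F(D) = -3 (F(D) = 2*(-3/2) = -3)
d(l, I) = (-10 + I)/(2*l) (d(l, I) = (-3 + (-7 + I))/(l + l) = (-10 + I)/((2*l)) = (-10 + I)*(1/(2*l)) = (-10 + I)/(2*l))
d(-6, 20)*(-291 - 147) = ((1/2)*(-10 + 20)/(-6))*(-291 - 147) = ((1/2)*(-1/6)*10)*(-438) = -5/6*(-438) = 365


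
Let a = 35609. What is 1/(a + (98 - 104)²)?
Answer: 1/35645 ≈ 2.8054e-5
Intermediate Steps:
1/(a + (98 - 104)²) = 1/(35609 + (98 - 104)²) = 1/(35609 + (-6)²) = 1/(35609 + 36) = 1/35645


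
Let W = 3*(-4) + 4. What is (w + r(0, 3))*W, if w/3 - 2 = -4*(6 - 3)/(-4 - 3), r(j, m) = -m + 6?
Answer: -792/7 ≈ -113.14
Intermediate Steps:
r(j, m) = 6 - m
W = -8 (W = -12 + 4 = -8)
w = 78/7 (w = 6 + 3*(-4*(6 - 3)/(-4 - 3)) = 6 + 3*(-12/(-7)) = 6 + 3*(-12*(-1)/7) = 6 + 3*(-4*(-3/7)) = 6 + 3*(12/7) = 6 + 36/7 = 78/7 ≈ 11.143)
(w + r(0, 3))*W = (78/7 + (6 - 1*3))*(-8) = (78/7 + (6 - 3))*(-8) = (78/7 + 3)*(-8) = (99/7)*(-8) = -792/7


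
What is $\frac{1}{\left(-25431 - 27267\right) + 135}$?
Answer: $- \frac{1}{52563} \approx -1.9025 \cdot 10^{-5}$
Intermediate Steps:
$\frac{1}{\left(-25431 - 27267\right) + 135} = \frac{1}{-52698 + 135} = \frac{1}{-52563} = - \frac{1}{52563}$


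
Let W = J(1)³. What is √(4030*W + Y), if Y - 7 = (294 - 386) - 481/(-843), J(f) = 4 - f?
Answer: 2*√19316429502/843 ≈ 329.74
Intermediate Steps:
W = 27 (W = (4 - 1*1)³ = (4 - 1)³ = 3³ = 27)
Y = -71174/843 (Y = 7 + ((294 - 386) - 481/(-843)) = 7 + (-92 - 1/843*(-481)) = 7 + (-92 + 481/843) = 7 - 77075/843 = -71174/843 ≈ -84.429)
√(4030*W + Y) = √(4030*27 - 71174/843) = √(108810 - 71174/843) = √(91655656/843) = 2*√19316429502/843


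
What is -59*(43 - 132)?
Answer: 5251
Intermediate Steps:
-59*(43 - 132) = -59*(-89) = 5251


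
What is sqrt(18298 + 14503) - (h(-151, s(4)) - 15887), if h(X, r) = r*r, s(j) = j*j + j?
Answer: 15487 + sqrt(32801) ≈ 15668.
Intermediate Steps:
s(j) = j + j**2 (s(j) = j**2 + j = j + j**2)
h(X, r) = r**2
sqrt(18298 + 14503) - (h(-151, s(4)) - 15887) = sqrt(18298 + 14503) - ((4*(1 + 4))**2 - 15887) = sqrt(32801) - ((4*5)**2 - 15887) = sqrt(32801) - (20**2 - 15887) = sqrt(32801) - (400 - 15887) = sqrt(32801) - 1*(-15487) = sqrt(32801) + 15487 = 15487 + sqrt(32801)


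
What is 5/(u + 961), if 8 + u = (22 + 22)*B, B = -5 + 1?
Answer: 5/777 ≈ 0.0064350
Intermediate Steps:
B = -4
u = -184 (u = -8 + (22 + 22)*(-4) = -8 + 44*(-4) = -8 - 176 = -184)
5/(u + 961) = 5/(-184 + 961) = 5/777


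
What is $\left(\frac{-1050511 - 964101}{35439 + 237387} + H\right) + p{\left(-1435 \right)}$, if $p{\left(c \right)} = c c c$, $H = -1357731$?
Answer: $- \frac{403283974158584}{136413} \approx -2.9563 \cdot 10^{9}$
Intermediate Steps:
$p{\left(c \right)} = c^{3}$ ($p{\left(c \right)} = c^{2} c = c^{3}$)
$\left(\frac{-1050511 - 964101}{35439 + 237387} + H\right) + p{\left(-1435 \right)} = \left(\frac{-1050511 - 964101}{35439 + 237387} - 1357731\right) + \left(-1435\right)^{3} = \left(- \frac{2014612}{272826} - 1357731\right) - 2954987875 = \left(\left(-2014612\right) \frac{1}{272826} - 1357731\right) - 2954987875 = \left(- \frac{1007306}{136413} - 1357731\right) - 2954987875 = - \frac{185213166209}{136413} - 2954987875 = - \frac{403283974158584}{136413}$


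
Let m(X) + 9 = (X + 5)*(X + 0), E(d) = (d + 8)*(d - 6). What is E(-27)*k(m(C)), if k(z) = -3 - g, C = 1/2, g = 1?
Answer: -2508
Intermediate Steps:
E(d) = (-6 + d)*(8 + d) (E(d) = (8 + d)*(-6 + d) = (-6 + d)*(8 + d))
C = 1/2 ≈ 0.50000
m(X) = -9 + X*(5 + X) (m(X) = -9 + (X + 5)*(X + 0) = -9 + (5 + X)*X = -9 + X*(5 + X))
k(z) = -4 (k(z) = -3 - 1*1 = -3 - 1 = -4)
E(-27)*k(m(C)) = (-48 + (-27)**2 + 2*(-27))*(-4) = (-48 + 729 - 54)*(-4) = 627*(-4) = -2508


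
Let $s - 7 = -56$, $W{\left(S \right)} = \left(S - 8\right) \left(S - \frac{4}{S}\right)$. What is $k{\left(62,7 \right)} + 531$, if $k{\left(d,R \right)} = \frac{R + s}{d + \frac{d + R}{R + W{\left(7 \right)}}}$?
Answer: $\frac{387993}{731} \approx 530.77$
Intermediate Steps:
$W{\left(S \right)} = \left(-8 + S\right) \left(S - \frac{4}{S}\right)$
$s = -49$ ($s = 7 - 56 = -49$)
$k{\left(d,R \right)} = \frac{-49 + R}{d + \frac{R + d}{- \frac{45}{7} + R}}$ ($k{\left(d,R \right)} = \frac{R - 49}{d + \frac{d + R}{R + \left(-4 + 7^{2} - 56 + \frac{32}{7}\right)}} = \frac{-49 + R}{d + \frac{R + d}{R + \left(-4 + 49 - 56 + 32 \cdot \frac{1}{7}\right)}} = \frac{-49 + R}{d + \frac{R + d}{R + \left(-4 + 49 - 56 + \frac{32}{7}\right)}} = \frac{-49 + R}{d + \frac{R + d}{R - \frac{45}{7}}} = \frac{-49 + R}{d + \frac{R + d}{- \frac{45}{7} + R}}$)
$k{\left(62,7 \right)} + 531 = \frac{2205 - 2716 + 7 \cdot 7^{2}}{\left(-38\right) 62 + 7 \cdot 7 + 7 \cdot 7 \cdot 62} + 531 = \frac{2205 - 2716 + 7 \cdot 49}{-2356 + 49 + 3038} + 531 = \frac{2205 - 2716 + 343}{731} + 531 = \frac{1}{731} \left(-168\right) + 531 = - \frac{168}{731} + 531 = \frac{387993}{731}$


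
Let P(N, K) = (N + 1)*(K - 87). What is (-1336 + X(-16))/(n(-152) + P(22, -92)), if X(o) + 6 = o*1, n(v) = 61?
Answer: 679/2028 ≈ 0.33481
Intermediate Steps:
P(N, K) = (1 + N)*(-87 + K)
X(o) = -6 + o (X(o) = -6 + o*1 = -6 + o)
(-1336 + X(-16))/(n(-152) + P(22, -92)) = (-1336 + (-6 - 16))/(61 + (-87 - 92 - 87*22 - 92*22)) = (-1336 - 22)/(61 + (-87 - 92 - 1914 - 2024)) = -1358/(61 - 4117) = -1358/(-4056) = -1358*(-1/4056) = 679/2028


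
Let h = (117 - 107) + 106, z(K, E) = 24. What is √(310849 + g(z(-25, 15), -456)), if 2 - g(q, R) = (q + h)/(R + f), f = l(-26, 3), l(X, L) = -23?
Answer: √71322031351/479 ≈ 557.54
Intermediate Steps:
f = -23
h = 116 (h = 10 + 106 = 116)
g(q, R) = 2 - (116 + q)/(-23 + R) (g(q, R) = 2 - (q + 116)/(R - 23) = 2 - (116 + q)/(-23 + R))
√(310849 + g(z(-25, 15), -456)) = √(310849 + (-162 - 1*24 + 2*(-456))/(-23 - 456)) = √(310849 + (-162 - 24 - 912)/(-479)) = √(310849 - 1/479*(-1098)) = √(310849 + 1098/479) = √(148897769/479) = √71322031351/479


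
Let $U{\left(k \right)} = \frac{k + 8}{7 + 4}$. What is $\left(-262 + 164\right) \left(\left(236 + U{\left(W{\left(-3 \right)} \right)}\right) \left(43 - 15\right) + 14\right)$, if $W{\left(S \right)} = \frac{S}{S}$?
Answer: $- \frac{7163212}{11} \approx -6.512 \cdot 10^{5}$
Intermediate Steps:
$W{\left(S \right)} = 1$
$U{\left(k \right)} = \frac{8}{11} + \frac{k}{11}$ ($U{\left(k \right)} = \frac{8 + k}{11} = \left(8 + k\right) \frac{1}{11} = \frac{8}{11} + \frac{k}{11}$)
$\left(-262 + 164\right) \left(\left(236 + U{\left(W{\left(-3 \right)} \right)}\right) \left(43 - 15\right) + 14\right) = \left(-262 + 164\right) \left(\left(236 + \left(\frac{8}{11} + \frac{1}{11} \cdot 1\right)\right) \left(43 - 15\right) + 14\right) = - 98 \left(\left(236 + \left(\frac{8}{11} + \frac{1}{11}\right)\right) 28 + 14\right) = - 98 \left(\left(236 + \frac{9}{11}\right) 28 + 14\right) = - 98 \left(\frac{2605}{11} \cdot 28 + 14\right) = - 98 \left(\frac{72940}{11} + 14\right) = \left(-98\right) \frac{73094}{11} = - \frac{7163212}{11}$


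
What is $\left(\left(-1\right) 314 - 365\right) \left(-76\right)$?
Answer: $51604$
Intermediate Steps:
$\left(\left(-1\right) 314 - 365\right) \left(-76\right) = \left(-314 - 365\right) \left(-76\right) = \left(-679\right) \left(-76\right) = 51604$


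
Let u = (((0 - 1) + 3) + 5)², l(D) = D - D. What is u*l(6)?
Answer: 0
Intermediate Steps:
l(D) = 0
u = 49 (u = ((-1 + 3) + 5)² = (2 + 5)² = 7² = 49)
u*l(6) = 49*0 = 0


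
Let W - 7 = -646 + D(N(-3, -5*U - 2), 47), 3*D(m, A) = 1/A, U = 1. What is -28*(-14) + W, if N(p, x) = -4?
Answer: -34826/141 ≈ -246.99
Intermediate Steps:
D(m, A) = 1/(3*A)
W = -90098/141 (W = 7 + (-646 + (⅓)/47) = 7 + (-646 + (⅓)*(1/47)) = 7 + (-646 + 1/141) = 7 - 91085/141 = -90098/141 ≈ -638.99)
-28*(-14) + W = -28*(-14) - 90098/141 = 392 - 90098/141 = -34826/141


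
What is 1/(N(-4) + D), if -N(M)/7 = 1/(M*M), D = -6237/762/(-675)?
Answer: -50800/21609 ≈ -2.3509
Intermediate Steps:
D = 77/6350 (D = -6237*1/762*(-1/675) = -2079/254*(-1/675) = 77/6350 ≈ 0.012126)
N(M) = -7/M² (N(M) = -7/(M*M) = -7/M²)
1/(N(-4) + D) = 1/(-7/(-4)² + 77/6350) = 1/(-7*1/16 + 77/6350) = 1/(-7/16 + 77/6350) = 1/(-21609/50800) = -50800/21609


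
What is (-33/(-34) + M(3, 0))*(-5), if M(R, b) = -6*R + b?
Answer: 2895/34 ≈ 85.147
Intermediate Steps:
M(R, b) = b - 6*R
(-33/(-34) + M(3, 0))*(-5) = (-33/(-34) + (0 - 6*3))*(-5) = (-33*(-1/34) + (0 - 18))*(-5) = (33/34 - 18)*(-5) = -579/34*(-5) = 2895/34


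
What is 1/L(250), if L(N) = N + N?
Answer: 1/500 ≈ 0.0020000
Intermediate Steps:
L(N) = 2*N
1/L(250) = 1/(2*250) = 1/500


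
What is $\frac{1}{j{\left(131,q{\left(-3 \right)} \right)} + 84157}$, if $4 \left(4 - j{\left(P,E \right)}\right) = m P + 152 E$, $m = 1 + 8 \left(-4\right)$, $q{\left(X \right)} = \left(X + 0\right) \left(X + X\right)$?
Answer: $\frac{4}{337969} \approx 1.1835 \cdot 10^{-5}$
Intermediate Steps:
$q{\left(X \right)} = 2 X^{2}$ ($q{\left(X \right)} = X 2 X = 2 X^{2}$)
$m = -31$ ($m = 1 - 32 = -31$)
$j{\left(P,E \right)} = 4 - 38 E + \frac{31 P}{4}$ ($j{\left(P,E \right)} = 4 - \frac{- 31 P + 152 E}{4} = 4 - \left(38 E - \frac{31 P}{4}\right) = 4 - 38 E + \frac{31 P}{4}$)
$\frac{1}{j{\left(131,q{\left(-3 \right)} \right)} + 84157} = \frac{1}{\left(4 - 38 \cdot 2 \left(-3\right)^{2} + \frac{31}{4} \cdot 131\right) + 84157} = \frac{1}{\left(4 - 38 \cdot 2 \cdot 9 + \frac{4061}{4}\right) + 84157} = \frac{1}{\left(4 - 684 + \frac{4061}{4}\right) + 84157} = \frac{1}{\frac{1341}{4} + 84157} = \frac{1}{\frac{337969}{4}} = \frac{4}{337969}$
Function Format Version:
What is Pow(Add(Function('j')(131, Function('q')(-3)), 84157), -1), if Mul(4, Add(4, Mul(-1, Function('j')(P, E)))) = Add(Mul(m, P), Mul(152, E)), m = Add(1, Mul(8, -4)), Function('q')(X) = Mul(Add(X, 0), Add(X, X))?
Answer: Rational(4, 337969) ≈ 1.1835e-5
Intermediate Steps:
Function('q')(X) = Mul(2, Pow(X, 2)) (Function('q')(X) = Mul(X, Mul(2, X)) = Mul(2, Pow(X, 2)))
m = -31 (m = Add(1, -32) = -31)
Function('j')(P, E) = Add(4, Mul(-38, E), Mul(Rational(31, 4), P)) (Function('j')(P, E) = Add(4, Mul(Rational(-1, 4), Add(Mul(-31, P), Mul(152, E)))) = Add(4, Add(Mul(-38, E), Mul(Rational(31, 4), P))) = Add(4, Mul(-38, E), Mul(Rational(31, 4), P)))
Pow(Add(Function('j')(131, Function('q')(-3)), 84157), -1) = Pow(Add(Add(4, Mul(-38, Mul(2, Pow(-3, 2))), Mul(Rational(31, 4), 131)), 84157), -1) = Pow(Add(Add(4, Mul(-38, Mul(2, 9)), Rational(4061, 4)), 84157), -1) = Pow(Add(Add(4, Mul(-38, 18), Rational(4061, 4)), 84157), -1) = Pow(Add(Add(4, -684, Rational(4061, 4)), 84157), -1) = Pow(Add(Rational(1341, 4), 84157), -1) = Pow(Rational(337969, 4), -1) = Rational(4, 337969)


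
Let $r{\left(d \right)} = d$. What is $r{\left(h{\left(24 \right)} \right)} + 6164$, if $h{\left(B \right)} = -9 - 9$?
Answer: $6146$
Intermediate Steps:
$h{\left(B \right)} = -18$
$r{\left(h{\left(24 \right)} \right)} + 6164 = -18 + 6164 = 6146$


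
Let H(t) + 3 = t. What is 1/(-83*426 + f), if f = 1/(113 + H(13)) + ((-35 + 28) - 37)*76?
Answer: -123/4760345 ≈ -2.5838e-5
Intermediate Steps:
H(t) = -3 + t
f = -411311/123 (f = 1/(113 + (-3 + 13)) + ((-35 + 28) - 37)*76 = 1/(113 + 10) + (-7 - 37)*76 = 1/123 - 44*76 = 1/123 - 3344 = -411311/123 ≈ -3344.0)
1/(-83*426 + f) = 1/(-83*426 - 411311/123) = 1/(-35358 - 411311/123) = 1/(-4760345/123) = -123/4760345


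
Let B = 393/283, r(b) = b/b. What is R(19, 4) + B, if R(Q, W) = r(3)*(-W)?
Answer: -739/283 ≈ -2.6113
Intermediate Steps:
r(b) = 1
R(Q, W) = -W (R(Q, W) = 1*(-W) = -W)
B = 393/283 (B = 393*(1/283) = 393/283 ≈ 1.3887)
R(19, 4) + B = -1*4 + 393/283 = -4 + 393/283 = -739/283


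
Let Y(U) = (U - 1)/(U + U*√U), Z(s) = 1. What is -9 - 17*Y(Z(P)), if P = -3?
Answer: -9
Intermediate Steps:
Y(U) = (-1 + U)/(U + U^(3/2))
-9 - 17*Y(Z(P)) = -9 - 17*(-1 + 1)/(1 + 1^(3/2)) = -9 - 17*0/(1 + 1) = -9 - 17*0/2 = -9 - 17*0 = -9 + 0 = -9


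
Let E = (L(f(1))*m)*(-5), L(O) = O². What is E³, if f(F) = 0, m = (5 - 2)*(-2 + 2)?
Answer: 0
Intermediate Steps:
m = 0 (m = 3*0 = 0)
E = 0 (E = (0²*0)*(-5) = (0*0)*(-5) = 0*(-5) = 0)
E³ = 0³ = 0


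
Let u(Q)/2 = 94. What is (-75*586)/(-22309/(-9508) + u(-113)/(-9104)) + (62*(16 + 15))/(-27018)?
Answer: -535345190061437/28328602653 ≈ -18898.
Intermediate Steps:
u(Q) = 188 (u(Q) = 2*94 = 188)
(-75*586)/(-22309/(-9508) + u(-113)/(-9104)) + (62*(16 + 15))/(-27018) = (-75*586)/(-22309/(-9508) + 188/(-9104)) + (62*(16 + 15))/(-27018) = -43950/(-22309*(-1/9508) + 188*(-1/9104)) + (62*31)*(-1/27018) = -43950/(22309/9508 - 47/2276) + 1922*(-1/27018) = -43950/6291051/2705026 - 961/13509 = -43950*2705026/6291051 - 961/13509 = -39628630900/2097017 - 961/13509 = -535345190061437/28328602653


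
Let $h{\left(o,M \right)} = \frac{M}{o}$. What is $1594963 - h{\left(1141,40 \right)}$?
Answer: $\frac{1819852743}{1141} \approx 1.595 \cdot 10^{6}$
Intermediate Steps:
$1594963 - h{\left(1141,40 \right)} = 1594963 - \frac{40}{1141} = \frac{1819852743}{1141}$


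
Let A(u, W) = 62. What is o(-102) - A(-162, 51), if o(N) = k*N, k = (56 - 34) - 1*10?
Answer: -1286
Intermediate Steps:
k = 12 (k = 22 - 10 = 12)
o(N) = 12*N
o(-102) - A(-162, 51) = 12*(-102) - 1*62 = -1224 - 62 = -1286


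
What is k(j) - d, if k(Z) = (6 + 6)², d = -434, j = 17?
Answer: 578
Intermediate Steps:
k(Z) = 144 (k(Z) = 12² = 144)
k(j) - d = 144 - 1*(-434) = 144 + 434 = 578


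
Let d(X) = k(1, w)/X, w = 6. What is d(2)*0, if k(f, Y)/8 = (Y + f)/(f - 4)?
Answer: 0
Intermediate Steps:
k(f, Y) = 8*(Y + f)/(-4 + f) (k(f, Y) = 8*((Y + f)/(f - 4)) = 8*((Y + f)/(-4 + f)) = 8*(Y + f)/(-4 + f))
d(X) = -56/(3*X) (d(X) = (8*(6 + 1)/(-4 + 1))/X = (8*7/(-3))/X = (8*(-⅓)*7)/X = -56/(3*X))
d(2)*0 = -56/3/2*0 = -56/3*½*0 = -28/3*0 = 0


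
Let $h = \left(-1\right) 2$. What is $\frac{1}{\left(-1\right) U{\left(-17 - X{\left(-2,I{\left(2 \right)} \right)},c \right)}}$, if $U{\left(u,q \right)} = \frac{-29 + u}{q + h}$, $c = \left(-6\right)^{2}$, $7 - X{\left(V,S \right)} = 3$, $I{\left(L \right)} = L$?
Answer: $\frac{17}{25} \approx 0.68$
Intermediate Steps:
$X{\left(V,S \right)} = 4$ ($X{\left(V,S \right)} = 7 - 3 = 4$)
$c = 36$
$h = -2$
$U{\left(u,q \right)} = \frac{-29 + u}{-2 + q}$ ($U{\left(u,q \right)} = \frac{-29 + u}{q - 2} = \frac{-29 + u}{-2 + q}$)
$\frac{1}{\left(-1\right) U{\left(-17 - X{\left(-2,I{\left(2 \right)} \right)},c \right)}} = \frac{1}{\left(-1\right) \frac{-29 - 21}{-2 + 36}} = \frac{1}{\left(-1\right) \frac{-29 - 21}{34}} = \frac{1}{\left(-1\right) \frac{1}{34} \left(-50\right)} = \frac{1}{\left(-1\right) \left(- \frac{25}{17}\right)} = \frac{1}{\frac{25}{17}} = \frac{17}{25}$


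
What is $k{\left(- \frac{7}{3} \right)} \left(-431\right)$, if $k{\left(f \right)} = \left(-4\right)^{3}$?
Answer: $27584$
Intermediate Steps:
$k{\left(f \right)} = -64$
$k{\left(- \frac{7}{3} \right)} \left(-431\right) = \left(-64\right) \left(-431\right) = 27584$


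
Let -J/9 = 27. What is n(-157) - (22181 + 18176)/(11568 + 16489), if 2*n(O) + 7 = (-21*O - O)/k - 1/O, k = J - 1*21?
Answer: -1213321201/105718776 ≈ -11.477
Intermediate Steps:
J = -243 (J = -9*27 = -243)
k = -264 (k = -243 - 1*21 = -243 - 21 = -264)
n(O) = -7/2 - 1/(2*O) + O/24 (n(O) = -7/2 + ((-21*O - O)/(-264) - 1/O)/2 = -7/2 + (-22*O*(-1/264) - 1/O)/2 = -7/2 + (O/12 - 1/O)/2 = -7/2 + (-1/O + O/12)/2 = -7/2 + (-1/(2*O) + O/24) = -7/2 - 1/(2*O) + O/24)
n(-157) - (22181 + 18176)/(11568 + 16489) = (1/24)*(-12 - 157*(-84 - 157))/(-157) - (22181 + 18176)/(11568 + 16489) = (1/24)*(-1/157)*(-12 - 157*(-241)) - 40357/28057 = (1/24)*(-1/157)*(-12 + 37837) - 40357/28057 = (1/24)*(-1/157)*37825 - 1*40357/28057 = -37825/3768 - 40357/28057 = -1213321201/105718776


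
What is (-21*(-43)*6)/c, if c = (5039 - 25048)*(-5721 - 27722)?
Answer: 5418/669160987 ≈ 8.0967e-6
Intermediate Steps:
c = 669160987 (c = -20009*(-33443) = 669160987)
(-21*(-43)*6)/c = (-21*(-43)*6)/669160987 = (903*6)*(1/669160987) = 5418*(1/669160987) = 5418/669160987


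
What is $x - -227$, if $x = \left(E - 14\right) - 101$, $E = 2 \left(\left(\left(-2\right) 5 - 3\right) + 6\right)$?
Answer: $98$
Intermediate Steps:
$E = -14$ ($E = 2 \left(\left(-10 - 3\right) + 6\right) = 2 \left(-13 + 6\right) = 2 \left(-7\right) = -14$)
$x = -129$ ($x = \left(-14 - 14\right) - 101 = -28 - 101 = -129$)
$x - -227 = -129 - -227 = -129 + 227 = 98$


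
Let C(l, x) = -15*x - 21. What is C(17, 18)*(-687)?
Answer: 199917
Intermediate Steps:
C(l, x) = -21 - 15*x
C(17, 18)*(-687) = (-21 - 15*18)*(-687) = (-21 - 270)*(-687) = -291*(-687) = 199917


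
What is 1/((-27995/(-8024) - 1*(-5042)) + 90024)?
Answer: 8024/762837579 ≈ 1.0519e-5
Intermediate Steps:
1/((-27995/(-8024) - 1*(-5042)) + 90024) = 1/((-27995*(-1/8024) + 5042) + 90024) = 1/((27995/8024 + 5042) + 90024) = 1/(40485003/8024 + 90024) = 1/(762837579/8024) = 8024/762837579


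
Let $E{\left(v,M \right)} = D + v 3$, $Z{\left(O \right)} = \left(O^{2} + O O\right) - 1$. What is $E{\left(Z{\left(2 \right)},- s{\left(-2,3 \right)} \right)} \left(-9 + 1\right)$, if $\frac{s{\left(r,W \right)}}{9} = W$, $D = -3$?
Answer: $-144$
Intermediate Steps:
$s{\left(r,W \right)} = 9 W$
$Z{\left(O \right)} = -1 + 2 O^{2}$ ($Z{\left(O \right)} = \left(O^{2} + O^{2}\right) - 1 = 2 O^{2} - 1 = -1 + 2 O^{2}$)
$E{\left(v,M \right)} = -3 + 3 v$ ($E{\left(v,M \right)} = -3 + v 3 = -3 + 3 v$)
$E{\left(Z{\left(2 \right)},- s{\left(-2,3 \right)} \right)} \left(-9 + 1\right) = \left(-3 + 3 \left(-1 + 2 \cdot 2^{2}\right)\right) \left(-9 + 1\right) = \left(-3 + 3 \left(-1 + 2 \cdot 4\right)\right) \left(-8\right) = \left(-3 + 3 \left(-1 + 8\right)\right) \left(-8\right) = \left(-3 + 3 \cdot 7\right) \left(-8\right) = \left(-3 + 21\right) \left(-8\right) = 18 \left(-8\right) = -144$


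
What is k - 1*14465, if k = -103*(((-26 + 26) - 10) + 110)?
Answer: -24765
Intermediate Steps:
k = -10300 (k = -103*((0 - 10) + 110) = -103*(-10 + 110) = -103*100 = -10300)
k - 1*14465 = -10300 - 1*14465 = -10300 - 14465 = -24765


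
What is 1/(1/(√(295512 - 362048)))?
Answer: 2*I*√16634 ≈ 257.95*I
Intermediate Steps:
1/(1/(√(295512 - 362048))) = 1/(1/(√(-66536))) = 1/(1/(2*I*√16634)) = 1/(-I*√16634/33268) = 2*I*√16634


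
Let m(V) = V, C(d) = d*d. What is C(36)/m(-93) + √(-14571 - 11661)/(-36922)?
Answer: -432/31 - I*√6558/18461 ≈ -13.935 - 0.0043866*I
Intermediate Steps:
C(d) = d²
C(36)/m(-93) + √(-14571 - 11661)/(-36922) = 36²/(-93) + √(-14571 - 11661)/(-36922) = 1296*(-1/93) + √(-26232)*(-1/36922) = -432/31 + (2*I*√6558)*(-1/36922) = -432/31 - I*√6558/18461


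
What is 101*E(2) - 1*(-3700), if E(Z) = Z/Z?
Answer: 3801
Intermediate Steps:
E(Z) = 1
101*E(2) - 1*(-3700) = 101*1 - 1*(-3700) = 101 + 3700 = 3801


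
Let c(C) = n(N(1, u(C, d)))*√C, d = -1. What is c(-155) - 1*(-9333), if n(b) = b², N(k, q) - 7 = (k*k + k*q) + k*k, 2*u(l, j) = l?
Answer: 9333 + 18769*I*√155/4 ≈ 9333.0 + 58418.0*I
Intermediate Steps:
u(l, j) = l/2
N(k, q) = 7 + 2*k² + k*q (N(k, q) = 7 + ((k*k + k*q) + k*k) = 7 + ((k² + k*q) + k²) = 7 + (2*k² + k*q) = 7 + 2*k² + k*q)
c(C) = √C*(9 + C/2)² (c(C) = (7 + 2*1² + 1*(C/2))²*√C = (7 + 2*1 + C/2)²*√C = (7 + 2 + C/2)²*√C = (9 + C/2)²*√C = √C*(9 + C/2)²)
c(-155) - 1*(-9333) = √(-155)*(18 - 155)²/4 - 1*(-9333) = (¼)*(I*√155)*(-137)² + 9333 = (¼)*(I*√155)*18769 + 9333 = 18769*I*√155/4 + 9333 = 9333 + 18769*I*√155/4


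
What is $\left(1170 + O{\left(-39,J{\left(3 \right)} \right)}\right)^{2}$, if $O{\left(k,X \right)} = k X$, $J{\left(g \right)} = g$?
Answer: $1108809$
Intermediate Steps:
$O{\left(k,X \right)} = X k$
$\left(1170 + O{\left(-39,J{\left(3 \right)} \right)}\right)^{2} = \left(1170 + 3 \left(-39\right)\right)^{2} = \left(1170 - 117\right)^{2} = 1053^{2} = 1108809$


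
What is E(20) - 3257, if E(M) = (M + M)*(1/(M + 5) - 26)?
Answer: -21477/5 ≈ -4295.4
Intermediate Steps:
E(M) = 2*M*(-26 + 1/(5 + M)) (E(M) = (2*M)*(1/(5 + M) - 26) = (2*M)*(-26 + 1/(5 + M)) = 2*M*(-26 + 1/(5 + M)))
E(20) - 3257 = -2*20*(129 + 26*20)/(5 + 20) - 3257 = -2*20*(129 + 520)/25 - 3257 = -2*20*1/25*649 - 3257 = -5192/5 - 3257 = -21477/5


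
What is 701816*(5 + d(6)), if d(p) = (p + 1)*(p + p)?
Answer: 62461624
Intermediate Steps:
d(p) = 2*p*(1 + p) (d(p) = (1 + p)*(2*p) = 2*p*(1 + p))
701816*(5 + d(6)) = 701816*(5 + 2*6*(1 + 6)) = 701816*(5 + 2*6*7) = 701816*(5 + 84) = 701816*89 = 62461624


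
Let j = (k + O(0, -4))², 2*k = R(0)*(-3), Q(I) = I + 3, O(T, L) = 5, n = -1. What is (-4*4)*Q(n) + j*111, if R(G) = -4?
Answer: 13399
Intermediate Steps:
Q(I) = 3 + I
k = 6 (k = (-4*(-3))/2 = (½)*12 = 6)
j = 121 (j = (6 + 5)² = 11² = 121)
(-4*4)*Q(n) + j*111 = (-4*4)*(3 - 1) + 121*111 = -16*2 + 13431 = -32 + 13431 = 13399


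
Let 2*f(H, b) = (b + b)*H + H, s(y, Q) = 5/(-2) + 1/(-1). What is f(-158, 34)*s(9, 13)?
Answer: 38157/2 ≈ 19079.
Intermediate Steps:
s(y, Q) = -7/2 (s(y, Q) = 5*(-1/2) + 1*(-1) = -5/2 - 1 = -7/2)
f(H, b) = H/2 + H*b (f(H, b) = ((b + b)*H + H)/2 = ((2*b)*H + H)/2 = (2*H*b + H)/2 = (H + 2*H*b)/2 = H/2 + H*b)
f(-158, 34)*s(9, 13) = -158*(1/2 + 34)*(-7/2) = -158*69/2*(-7/2) = -5451*(-7/2) = 38157/2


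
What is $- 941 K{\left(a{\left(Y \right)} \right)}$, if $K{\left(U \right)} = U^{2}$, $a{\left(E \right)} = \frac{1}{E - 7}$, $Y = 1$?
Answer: $- \frac{941}{36} \approx -26.139$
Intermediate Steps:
$a{\left(E \right)} = \frac{1}{-7 + E}$
$- 941 K{\left(a{\left(Y \right)} \right)} = - 941 \left(\frac{1}{-7 + 1}\right)^{2} = - 941 \left(\frac{1}{-6}\right)^{2} = - 941 \left(- \frac{1}{6}\right)^{2} = \left(-941\right) \frac{1}{36} = - \frac{941}{36}$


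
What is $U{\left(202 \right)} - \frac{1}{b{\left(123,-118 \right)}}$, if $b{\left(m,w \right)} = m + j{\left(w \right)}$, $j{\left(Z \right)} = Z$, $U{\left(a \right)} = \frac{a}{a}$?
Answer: $\frac{4}{5} \approx 0.8$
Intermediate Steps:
$U{\left(a \right)} = 1$
$b{\left(m,w \right)} = m + w$
$U{\left(202 \right)} - \frac{1}{b{\left(123,-118 \right)}} = 1 - \frac{1}{123 - 118} = 1 - \frac{1}{5} = \frac{4}{5}$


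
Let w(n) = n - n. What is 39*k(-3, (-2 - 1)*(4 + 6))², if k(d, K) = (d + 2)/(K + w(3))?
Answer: 13/300 ≈ 0.043333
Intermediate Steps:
w(n) = 0
k(d, K) = (2 + d)/K (k(d, K) = (d + 2)/(K + 0) = (2 + d)/K)
39*k(-3, (-2 - 1)*(4 + 6))² = 39*((2 - 3)/(((-2 - 1)*(4 + 6))))² = 39*(-1/(-3*10))² = 39*(-1/(-30))² = 39*(-1/30*(-1))² = 39*(1/30)² = 39*(1/900) = 13/300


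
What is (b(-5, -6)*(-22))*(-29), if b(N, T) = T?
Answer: -3828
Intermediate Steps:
(b(-5, -6)*(-22))*(-29) = -6*(-22)*(-29) = 132*(-29) = -3828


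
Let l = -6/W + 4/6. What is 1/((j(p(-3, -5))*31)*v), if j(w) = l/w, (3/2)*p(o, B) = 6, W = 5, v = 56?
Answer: -15/3472 ≈ -0.0043203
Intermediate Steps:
p(o, B) = 4 (p(o, B) = (2/3)*6 = 4)
l = -8/15 (l = -6/5 + 4/6 = -6*1/5 + 4*(1/6) = -6/5 + 2/3 = -8/15 ≈ -0.53333)
j(w) = -8/(15*w)
1/((j(p(-3, -5))*31)*v) = 1/((-8/15/4*31)*56) = 1/((-8/15*1/4*31)*56) = 1/(-2/15*31*56) = 1/(-62/15*56) = 1/(-3472/15) = -15/3472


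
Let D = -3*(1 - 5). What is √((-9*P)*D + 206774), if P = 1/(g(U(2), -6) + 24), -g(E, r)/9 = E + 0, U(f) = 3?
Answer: √206810 ≈ 454.76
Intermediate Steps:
g(E, r) = -9*E (g(E, r) = -9*(E + 0) = -9*E)
P = -⅓ (P = 1/(-9*3 + 24) = 1/(-27 + 24) = 1/(-3) = -⅓ ≈ -0.33333)
D = 12 (D = -3*(-4) = 12)
√((-9*P)*D + 206774) = √(-9*(-⅓)*12 + 206774) = √(3*12 + 206774) = √(36 + 206774) = √206810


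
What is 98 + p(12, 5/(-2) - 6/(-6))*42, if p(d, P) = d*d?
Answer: 6146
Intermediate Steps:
p(d, P) = d²
98 + p(12, 5/(-2) - 6/(-6))*42 = 98 + 12²*42 = 98 + 144*42 = 98 + 6048 = 6146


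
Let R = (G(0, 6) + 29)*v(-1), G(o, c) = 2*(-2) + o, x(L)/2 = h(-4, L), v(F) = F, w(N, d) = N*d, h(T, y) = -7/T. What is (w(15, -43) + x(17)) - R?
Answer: -1233/2 ≈ -616.50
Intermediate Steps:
x(L) = 7/2 (x(L) = 2*(-7/(-4)) = 2*(-7*(-¼)) = 2*(7/4) = 7/2)
G(o, c) = -4 + o
R = -25 (R = ((-4 + 0) + 29)*(-1) = (-4 + 29)*(-1) = 25*(-1) = -25)
(w(15, -43) + x(17)) - R = (15*(-43) + 7/2) - 1*(-25) = (-645 + 7/2) + 25 = -1283/2 + 25 = -1233/2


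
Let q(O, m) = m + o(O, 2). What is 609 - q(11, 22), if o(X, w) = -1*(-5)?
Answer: 582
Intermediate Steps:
o(X, w) = 5
q(O, m) = 5 + m (q(O, m) = m + 5 = 5 + m)
609 - q(11, 22) = 609 - (5 + 22) = 609 - 1*27 = 609 - 27 = 582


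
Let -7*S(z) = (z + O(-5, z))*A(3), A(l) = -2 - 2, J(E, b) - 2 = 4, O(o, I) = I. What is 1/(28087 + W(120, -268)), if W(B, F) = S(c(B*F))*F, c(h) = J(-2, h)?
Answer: 7/183745 ≈ 3.8096e-5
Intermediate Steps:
J(E, b) = 6 (J(E, b) = 2 + 4 = 6)
c(h) = 6
A(l) = -4
S(z) = 8*z/7 (S(z) = -(z + z)*(-4)/7 = -2*z*(-4)/7 = -(-8)*z/7 = 8*z/7)
W(B, F) = 48*F/7 (W(B, F) = ((8/7)*6)*F = 48*F/7)
1/(28087 + W(120, -268)) = 1/(28087 + (48/7)*(-268)) = 1/(28087 - 12864/7) = 1/(183745/7) = 7/183745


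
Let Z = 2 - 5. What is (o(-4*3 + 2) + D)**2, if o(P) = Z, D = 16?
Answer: 169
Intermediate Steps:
Z = -3
o(P) = -3
(o(-4*3 + 2) + D)**2 = (-3 + 16)**2 = 13**2 = 169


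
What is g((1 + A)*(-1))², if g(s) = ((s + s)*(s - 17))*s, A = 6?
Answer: 5531904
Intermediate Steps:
g(s) = 2*s²*(-17 + s) (g(s) = ((2*s)*(-17 + s))*s = (2*s*(-17 + s))*s = 2*s²*(-17 + s))
g((1 + A)*(-1))² = (2*((1 + 6)*(-1))²*(-17 + (1 + 6)*(-1)))² = (2*(7*(-1))²*(-17 + 7*(-1)))² = (2*(-7)²*(-17 - 7))² = (2*49*(-24))² = (-2352)² = 5531904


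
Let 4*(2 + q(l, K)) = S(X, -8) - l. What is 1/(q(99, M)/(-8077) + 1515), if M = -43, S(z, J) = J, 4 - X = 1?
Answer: 32308/48946735 ≈ 0.00066006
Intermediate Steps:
X = 3 (X = 4 - 1*1 = 4 - 1 = 3)
q(l, K) = -4 - l/4 (q(l, K) = -2 + (-8 - l)/4 = -2 + (-2 - l/4) = -4 - l/4)
1/(q(99, M)/(-8077) + 1515) = 1/((-4 - 1/4*99)/(-8077) + 1515) = 1/((-4 - 99/4)*(-1/8077) + 1515) = 1/(-115/4*(-1/8077) + 1515) = 1/(115/32308 + 1515) = 1/(48946735/32308) = 32308/48946735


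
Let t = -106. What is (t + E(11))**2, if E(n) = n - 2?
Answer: 9409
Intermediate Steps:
E(n) = -2 + n
(t + E(11))**2 = (-106 + (-2 + 11))**2 = (-106 + 9)**2 = (-97)**2 = 9409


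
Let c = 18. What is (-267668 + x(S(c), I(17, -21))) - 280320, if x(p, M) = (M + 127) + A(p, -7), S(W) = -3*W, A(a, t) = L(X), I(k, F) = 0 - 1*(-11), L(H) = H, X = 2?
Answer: -547848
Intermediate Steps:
I(k, F) = 11 (I(k, F) = 0 + 11 = 11)
A(a, t) = 2
x(p, M) = 129 + M (x(p, M) = (M + 127) + 2 = (127 + M) + 2 = 129 + M)
(-267668 + x(S(c), I(17, -21))) - 280320 = (-267668 + (129 + 11)) - 280320 = (-267668 + 140) - 280320 = -267528 - 280320 = -547848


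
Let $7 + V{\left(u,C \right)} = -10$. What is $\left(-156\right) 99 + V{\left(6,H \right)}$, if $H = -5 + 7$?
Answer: $-15461$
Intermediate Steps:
$H = 2$
$V{\left(u,C \right)} = -17$ ($V{\left(u,C \right)} = -7 - 10 = -17$)
$\left(-156\right) 99 + V{\left(6,H \right)} = \left(-156\right) 99 - 17 = -15444 - 17 = -15461$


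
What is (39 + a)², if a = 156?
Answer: 38025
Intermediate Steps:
(39 + a)² = (39 + 156)² = 195² = 38025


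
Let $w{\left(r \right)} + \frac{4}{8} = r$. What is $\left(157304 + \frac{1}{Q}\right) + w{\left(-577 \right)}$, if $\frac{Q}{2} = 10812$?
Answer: $\frac{3389053837}{21624} \approx 1.5673 \cdot 10^{5}$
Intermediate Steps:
$Q = 21624$ ($Q = 2 \cdot 10812 = 21624$)
$w{\left(r \right)} = - \frac{1}{2} + r$
$\left(157304 + \frac{1}{Q}\right) + w{\left(-577 \right)} = \left(157304 + \frac{1}{21624}\right) - \frac{1155}{2} = \frac{3401541697}{21624} - \frac{1155}{2} = \frac{3389053837}{21624}$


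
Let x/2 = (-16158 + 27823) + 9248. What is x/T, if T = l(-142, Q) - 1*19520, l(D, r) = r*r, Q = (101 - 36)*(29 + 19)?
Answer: 20913/4857440 ≈ 0.0043054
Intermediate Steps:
Q = 3120 (Q = 65*48 = 3120)
l(D, r) = r**2
x = 41826 (x = 2*((-16158 + 27823) + 9248) = 2*(11665 + 9248) = 2*20913 = 41826)
T = 9714880 (T = 3120**2 - 1*19520 = 9734400 - 19520 = 9714880)
x/T = 41826/9714880 = 41826*(1/9714880) = 20913/4857440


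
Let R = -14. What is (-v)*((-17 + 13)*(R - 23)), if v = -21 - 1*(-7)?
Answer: 2072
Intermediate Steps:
v = -14 (v = -21 + 7 = -14)
(-v)*((-17 + 13)*(R - 23)) = (-1*(-14))*((-17 + 13)*(-14 - 23)) = 14*(-4*(-37)) = 14*148 = 2072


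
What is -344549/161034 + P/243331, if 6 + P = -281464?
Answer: -129165692699/39184564254 ≈ -3.2963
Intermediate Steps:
P = -281470 (P = -6 - 281464 = -281470)
-344549/161034 + P/243331 = -344549/161034 - 281470/243331 = -129165692699/39184564254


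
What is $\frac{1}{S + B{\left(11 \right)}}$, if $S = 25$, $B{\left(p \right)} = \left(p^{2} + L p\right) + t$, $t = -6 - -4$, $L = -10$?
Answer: $\frac{1}{34} \approx 0.029412$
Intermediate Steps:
$t = -2$ ($t = -6 + 4 = -2$)
$B{\left(p \right)} = -2 + p^{2} - 10 p$ ($B{\left(p \right)} = \left(p^{2} - 10 p\right) - 2 = -2 + p^{2} - 10 p$)
$\frac{1}{S + B{\left(11 \right)}} = \frac{1}{25 - \left(112 - 121\right)} = \frac{1}{25 - -9} = \frac{1}{25 + 9} = \frac{1}{34}$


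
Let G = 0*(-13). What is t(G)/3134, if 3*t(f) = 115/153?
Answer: 115/1438506 ≈ 7.9944e-5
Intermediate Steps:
G = 0
t(f) = 115/459 (t(f) = (115/153)/3 = (115*(1/153))/3 = (⅓)*(115/153) = 115/459)
t(G)/3134 = (115/459)/3134 = (115/459)*(1/3134) = 115/1438506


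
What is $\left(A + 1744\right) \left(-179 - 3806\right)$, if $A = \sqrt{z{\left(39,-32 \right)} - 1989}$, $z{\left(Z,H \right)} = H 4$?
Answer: $-6949840 - 3985 i \sqrt{2117} \approx -6.9498 \cdot 10^{6} - 1.8335 \cdot 10^{5} i$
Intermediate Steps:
$z{\left(Z,H \right)} = 4 H$
$A = i \sqrt{2117}$ ($A = \sqrt{4 \left(-32\right) - 1989} = \sqrt{-128 - 1989} = \sqrt{-2117} = i \sqrt{2117} \approx 46.011 i$)
$\left(A + 1744\right) \left(-179 - 3806\right) = \left(i \sqrt{2117} + 1744\right) \left(-179 - 3806\right) = \left(1744 + i \sqrt{2117}\right) \left(-179 - 3806\right) = \left(1744 + i \sqrt{2117}\right) \left(-3985\right) = -6949840 - 3985 i \sqrt{2117}$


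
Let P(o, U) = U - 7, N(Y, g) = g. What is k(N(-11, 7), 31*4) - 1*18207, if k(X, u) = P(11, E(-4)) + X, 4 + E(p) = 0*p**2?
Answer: -18211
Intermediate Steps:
E(p) = -4 (E(p) = -4 + 0*p**2 = -4 + 0 = -4)
P(o, U) = -7 + U
k(X, u) = -11 + X (k(X, u) = (-7 - 4) + X = -11 + X)
k(N(-11, 7), 31*4) - 1*18207 = (-11 + 7) - 1*18207 = -4 - 18207 = -18211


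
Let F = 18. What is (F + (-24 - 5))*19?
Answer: -209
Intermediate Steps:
(F + (-24 - 5))*19 = (18 + (-24 - 5))*19 = (18 - 29)*19 = -11*19 = -209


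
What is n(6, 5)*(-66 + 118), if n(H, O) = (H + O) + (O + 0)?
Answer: 832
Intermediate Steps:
n(H, O) = H + 2*O (n(H, O) = (H + O) + O = H + 2*O)
n(6, 5)*(-66 + 118) = (6 + 2*5)*(-66 + 118) = (6 + 10)*52 = 16*52 = 832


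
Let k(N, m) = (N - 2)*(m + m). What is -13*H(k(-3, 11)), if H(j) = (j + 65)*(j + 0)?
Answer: -64350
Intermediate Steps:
k(N, m) = 2*m*(-2 + N) (k(N, m) = (-2 + N)*(2*m) = 2*m*(-2 + N))
H(j) = j*(65 + j) (H(j) = (65 + j)*j = j*(65 + j))
-13*H(k(-3, 11)) = -13*2*11*(-2 - 3)*(65 + 2*11*(-2 - 3)) = -13*2*11*(-5)*(65 + 2*11*(-5)) = -(-1430)*(65 - 110) = -(-1430)*(-45) = -13*4950 = -64350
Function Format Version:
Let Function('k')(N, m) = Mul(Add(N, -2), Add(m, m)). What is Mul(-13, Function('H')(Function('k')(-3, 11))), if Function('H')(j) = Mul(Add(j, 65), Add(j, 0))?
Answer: -64350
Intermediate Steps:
Function('k')(N, m) = Mul(2, m, Add(-2, N)) (Function('k')(N, m) = Mul(Add(-2, N), Mul(2, m)) = Mul(2, m, Add(-2, N)))
Function('H')(j) = Mul(j, Add(65, j)) (Function('H')(j) = Mul(Add(65, j), j) = Mul(j, Add(65, j)))
Mul(-13, Function('H')(Function('k')(-3, 11))) = Mul(-13, Mul(Mul(2, 11, Add(-2, -3)), Add(65, Mul(2, 11, Add(-2, -3))))) = Mul(-13, Mul(Mul(2, 11, -5), Add(65, Mul(2, 11, -5)))) = Mul(-13, Mul(-110, Add(65, -110))) = Mul(-13, Mul(-110, -45)) = Mul(-13, 4950) = -64350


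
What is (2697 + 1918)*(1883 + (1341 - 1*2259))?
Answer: 4453475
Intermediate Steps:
(2697 + 1918)*(1883 + (1341 - 1*2259)) = 4615*(1883 + (1341 - 2259)) = 4615*(1883 - 918) = 4615*965 = 4453475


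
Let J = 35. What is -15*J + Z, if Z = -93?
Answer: -618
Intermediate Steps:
-15*J + Z = -15*35 - 93 = -525 - 93 = -618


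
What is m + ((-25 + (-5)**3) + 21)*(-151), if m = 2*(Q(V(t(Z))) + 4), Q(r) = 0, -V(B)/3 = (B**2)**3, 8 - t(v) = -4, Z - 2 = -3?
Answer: 19487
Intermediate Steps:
Z = -1 (Z = 2 - 3 = -1)
t(v) = 12 (t(v) = 8 - 1*(-4) = 8 + 4 = 12)
V(B) = -3*B**6
m = 8 (m = 2*(0 + 4) = 2*4 = 8)
m + ((-25 + (-5)**3) + 21)*(-151) = 8 + ((-25 + (-5)**3) + 21)*(-151) = 8 + ((-25 - 125) + 21)*(-151) = 8 + (-150 + 21)*(-151) = 8 - 129*(-151) = 8 + 19479 = 19487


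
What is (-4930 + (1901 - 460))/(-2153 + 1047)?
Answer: 3489/1106 ≈ 3.1546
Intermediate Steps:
(-4930 + (1901 - 460))/(-2153 + 1047) = (-4930 + 1441)/(-1106) = -3489*(-1/1106) = 3489/1106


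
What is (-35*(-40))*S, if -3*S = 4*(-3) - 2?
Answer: 19600/3 ≈ 6533.3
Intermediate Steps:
S = 14/3 (S = -(4*(-3) - 2)/3 = -(-12 - 2)/3 = -⅓*(-14) = 14/3 ≈ 4.6667)
(-35*(-40))*S = -35*(-40)*(14/3) = 1400*(14/3) = 19600/3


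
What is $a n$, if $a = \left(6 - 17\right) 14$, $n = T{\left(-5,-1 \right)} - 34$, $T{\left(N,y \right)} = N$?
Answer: $6006$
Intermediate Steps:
$n = -39$ ($n = -5 - 34 = -39$)
$a = -154$ ($a = \left(-11\right) 14 = -154$)
$a n = \left(-154\right) \left(-39\right) = 6006$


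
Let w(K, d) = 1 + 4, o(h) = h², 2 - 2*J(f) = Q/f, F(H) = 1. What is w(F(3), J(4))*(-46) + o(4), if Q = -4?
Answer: -214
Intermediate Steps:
J(f) = 1 + 2/f (J(f) = 1 - (-2)/f = 1 + 2/f)
w(K, d) = 5
w(F(3), J(4))*(-46) + o(4) = 5*(-46) + 4² = -230 + 16 = -214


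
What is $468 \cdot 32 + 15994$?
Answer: $30970$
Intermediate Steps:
$468 \cdot 32 + 15994 = 14976 + 15994 = 30970$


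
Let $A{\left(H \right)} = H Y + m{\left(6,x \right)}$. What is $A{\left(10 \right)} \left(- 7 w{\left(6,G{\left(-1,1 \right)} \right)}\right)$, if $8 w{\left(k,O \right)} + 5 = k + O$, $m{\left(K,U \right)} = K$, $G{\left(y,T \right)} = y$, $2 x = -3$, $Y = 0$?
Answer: $0$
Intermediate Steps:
$x = - \frac{3}{2}$ ($x = \frac{1}{2} \left(-3\right) = - \frac{3}{2} \approx -1.5$)
$w{\left(k,O \right)} = - \frac{5}{8} + \frac{O}{8} + \frac{k}{8}$ ($w{\left(k,O \right)} = - \frac{5}{8} + \frac{k + O}{8} = - \frac{5}{8} + \frac{O + k}{8} = - \frac{5}{8} + \left(\frac{O}{8} + \frac{k}{8}\right) = - \frac{5}{8} + \frac{O}{8} + \frac{k}{8}$)
$A{\left(H \right)} = 6$ ($A{\left(H \right)} = H 0 + 6 = 0 + 6 = 6$)
$A{\left(10 \right)} \left(- 7 w{\left(6,G{\left(-1,1 \right)} \right)}\right) = 6 \left(- 7 \left(- \frac{5}{8} + \frac{1}{8} \left(-1\right) + \frac{1}{8} \cdot 6\right)\right) = 6 \left(- 7 \left(- \frac{5}{8} - \frac{1}{8} + \frac{3}{4}\right)\right) = 6 \left(\left(-7\right) 0\right) = 6 \cdot 0 = 0$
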